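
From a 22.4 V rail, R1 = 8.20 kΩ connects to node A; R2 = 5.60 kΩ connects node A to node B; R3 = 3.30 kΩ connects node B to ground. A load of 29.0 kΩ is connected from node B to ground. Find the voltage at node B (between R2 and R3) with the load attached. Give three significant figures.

V ≈ 3.96 V

At node B, R3 is in parallel with the load: R3‖R_L = 2.963 kΩ.
Below node A the resistance is R2 + (R3‖R_L) = 8.563 kΩ, so V_A = 22.4 × 8.563/16.76 = 11.44 V.
Then V_B = V_A × (R3‖R_L)/(R2 + R3‖R_L) = 11.44 × 2.963/8.563 = 3.96 V.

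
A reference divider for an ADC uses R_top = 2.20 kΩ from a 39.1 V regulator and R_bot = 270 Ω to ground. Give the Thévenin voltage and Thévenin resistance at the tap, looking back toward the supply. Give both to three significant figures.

V_th = 4.27 V, R_th = 240 Ω

V_th is the open-circuit tap voltage: 39.1 × 270/(2200 + 270) = 4.27 V.
With the supply zeroed, R_top and R_bot appear in parallel from the tap: R_th = R_top‖R_bot = (2200 × 270)/2470 = 240 Ω.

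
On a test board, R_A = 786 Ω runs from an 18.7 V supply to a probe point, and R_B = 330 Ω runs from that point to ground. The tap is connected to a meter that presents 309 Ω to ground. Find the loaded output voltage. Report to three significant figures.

V_out ≈ 3.16 V

The load sits in parallel with R_B: R_B‖R_L = (330 × 309) / (330 + 309) = 159.6 Ω.
V_out = 18.7 × 159.6 / (786 + 159.6) = 18.7 × 159.6/945.6 = 3.16 V.
(Unloaded it would have been 5.53 V.)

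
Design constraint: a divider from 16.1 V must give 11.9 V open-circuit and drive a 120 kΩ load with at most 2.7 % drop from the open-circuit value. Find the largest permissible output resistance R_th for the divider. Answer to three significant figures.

Loading drop = R_th/(R_th + R_L) ≤ 0.0270, so R_th ≤ R_L · ε/(1−ε) = 120 kΩ × 0.0270/0.9730 = 3.33 kΩ.

R_th ≤ 3.33 kΩ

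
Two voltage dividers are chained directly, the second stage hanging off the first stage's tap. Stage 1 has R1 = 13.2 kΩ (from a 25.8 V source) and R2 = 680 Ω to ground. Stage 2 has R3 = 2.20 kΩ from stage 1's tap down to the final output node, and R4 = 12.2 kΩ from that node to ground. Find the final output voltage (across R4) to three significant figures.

Stage 2 presents R3+R4 = 14400 Ω as a load on stage 1's tap.
Stage 1's lower leg becomes R2‖(R3+R4) = 649.3 Ω, so V_mid = 25.8 × 649.3/13850 = 1.210 V.
Stage 2 is itself unloaded: V_out = V_mid × R4/(R3+R4) = 1.210 × 12200/14400 = 1.02 V.

V_out ≈ 1.02 V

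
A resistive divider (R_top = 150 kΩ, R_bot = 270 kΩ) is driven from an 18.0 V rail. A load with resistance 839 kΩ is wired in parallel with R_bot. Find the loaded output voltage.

The load sits in parallel with R_bot: R_bot‖R_L = (270 × 839) / (270 + 839) = 204.3 kΩ.
V_out = 18.0 × 204.3 / (150 + 204.3) = 18.0 × 204.3/354.3 = 10.4 V.

V_out ≈ 10.4 V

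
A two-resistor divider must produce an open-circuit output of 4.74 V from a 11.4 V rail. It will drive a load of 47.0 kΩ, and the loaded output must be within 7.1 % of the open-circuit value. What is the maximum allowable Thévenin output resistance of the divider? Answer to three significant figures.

R_th ≤ 3.59 kΩ

Loading drop = R_th/(R_th + R_L) ≤ 0.0710, so R_th ≤ R_L · ε/(1−ε) = 47.0 kΩ × 0.0710/0.9290 = 3.59 kΩ.
(Any R1, R2 with R2/(R1+R2) = 0.416 and R1‖R2 ≤ 3.59 kΩ will meet the spec.)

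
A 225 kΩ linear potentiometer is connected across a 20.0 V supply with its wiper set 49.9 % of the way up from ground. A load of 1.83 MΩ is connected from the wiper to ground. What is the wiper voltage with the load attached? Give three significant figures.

The wiper splits the pot into (1−α)R = 112.7 kΩ above and αR = 112.3 kΩ below.
Lower section ‖ load = 105.8 kΩ.
V_wiper = 20.0 × 105.8/(112.7 + 105.8) = 9.68 V.

V ≈ 9.68 V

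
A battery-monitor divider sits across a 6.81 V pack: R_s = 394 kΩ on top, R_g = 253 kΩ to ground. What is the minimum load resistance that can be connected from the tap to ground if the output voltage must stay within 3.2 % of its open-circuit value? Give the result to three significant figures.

Output resistance R_th = R_s‖R_g = (394 × 253)/647.0 = 154.1 kΩ.
The fractional drop is R_th/(R_th + R_L); requiring this ≤ 0.0320 gives R_L ≥ R_th(1/0.0320 − 1) = 154.1 × 30.25 = 4.66 MΩ.

R_L(min) ≈ 4.66 MΩ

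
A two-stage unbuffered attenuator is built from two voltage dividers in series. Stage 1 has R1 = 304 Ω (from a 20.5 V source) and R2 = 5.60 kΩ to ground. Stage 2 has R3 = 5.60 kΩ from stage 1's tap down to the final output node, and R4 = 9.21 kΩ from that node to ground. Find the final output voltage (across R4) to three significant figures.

Stage 2 presents R3+R4 = 14810 Ω as a load on stage 1's tap.
Stage 1's lower leg becomes R2‖(R3+R4) = 4063 Ω, so V_mid = 20.5 × 4063/4367 = 19.07 V.
Stage 2 is itself unloaded: V_out = V_mid × R4/(R3+R4) = 19.07 × 9210/14810 = 11.9 V.

V_out ≈ 11.9 V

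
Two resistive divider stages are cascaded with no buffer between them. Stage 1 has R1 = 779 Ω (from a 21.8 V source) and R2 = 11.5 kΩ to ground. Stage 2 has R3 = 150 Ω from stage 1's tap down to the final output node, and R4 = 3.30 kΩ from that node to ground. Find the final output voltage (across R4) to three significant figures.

Stage 2 presents R3+R4 = 3450 Ω as a load on stage 1's tap.
Stage 1's lower leg becomes R2‖(R3+R4) = 2654 Ω, so V_mid = 21.8 × 2654/3433 = 16.85 V.
Stage 2 is itself unloaded: V_out = V_mid × R4/(R3+R4) = 16.85 × 3300/3450 = 16.1 V.

V_out ≈ 16.1 V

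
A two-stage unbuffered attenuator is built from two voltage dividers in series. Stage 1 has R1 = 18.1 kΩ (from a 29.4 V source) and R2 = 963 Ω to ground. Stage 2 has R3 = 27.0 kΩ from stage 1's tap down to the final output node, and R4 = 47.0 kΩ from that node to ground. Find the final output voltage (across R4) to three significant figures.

V_out ≈ 0.932 V

Stage 2 presents R3+R4 = 74000 Ω as a load on stage 1's tap.
Stage 1's lower leg becomes R2‖(R3+R4) = 950.6 Ω, so V_mid = 29.4 × 950.6/19050 = 1.467 V.
Stage 2 is itself unloaded: V_out = V_mid × R4/(R3+R4) = 1.467 × 47000/74000 = 0.932 V.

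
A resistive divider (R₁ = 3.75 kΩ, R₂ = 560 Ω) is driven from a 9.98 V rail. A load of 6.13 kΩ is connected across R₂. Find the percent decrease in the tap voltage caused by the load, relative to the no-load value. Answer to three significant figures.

7.36 %

The divider's output (Thévenin) resistance is R₁‖R₂ = 487.2 Ω.
Fractional drop under load = R_th/(R_th + R_L) = 487.2 / (487.2 + 6130) = 0.07363.
So the output falls by 7.36 %.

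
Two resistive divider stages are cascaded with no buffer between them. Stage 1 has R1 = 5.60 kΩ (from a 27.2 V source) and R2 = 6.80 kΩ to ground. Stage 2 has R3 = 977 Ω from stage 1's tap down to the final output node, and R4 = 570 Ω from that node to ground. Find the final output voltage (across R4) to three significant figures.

V_out ≈ 1.84 V

Stage 2 presents R3+R4 = 1547 Ω as a load on stage 1's tap.
Stage 1's lower leg becomes R2‖(R3+R4) = 1260 Ω, so V_mid = 27.2 × 1260/6860 = 4.997 V.
Stage 2 is itself unloaded: V_out = V_mid × R4/(R3+R4) = 4.997 × 570/1547 = 1.84 V.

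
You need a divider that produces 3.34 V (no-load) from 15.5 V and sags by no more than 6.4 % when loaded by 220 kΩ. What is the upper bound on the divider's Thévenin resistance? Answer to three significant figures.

Loading drop = R_th/(R_th + R_L) ≤ 0.0640, so R_th ≤ R_L · ε/(1−ε) = 220 kΩ × 0.0640/0.9360 = 15.0 kΩ.

R_th ≤ 15.0 kΩ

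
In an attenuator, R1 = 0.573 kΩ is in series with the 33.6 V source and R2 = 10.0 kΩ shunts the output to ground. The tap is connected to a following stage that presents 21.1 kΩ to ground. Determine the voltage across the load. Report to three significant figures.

V_out ≈ 31.0 V

The load sits in parallel with R2: R2‖R_L = (10000 × 21100) / (10000 + 21100) = 6785 Ω.
V_out = 33.6 × 6785 / (573 + 6785) = 33.6 × 6785/7358 = 31.0 V.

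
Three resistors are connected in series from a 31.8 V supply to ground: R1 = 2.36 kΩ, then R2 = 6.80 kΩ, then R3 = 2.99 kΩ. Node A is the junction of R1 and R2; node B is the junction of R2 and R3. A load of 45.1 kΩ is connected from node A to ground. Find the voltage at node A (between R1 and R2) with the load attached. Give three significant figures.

V ≈ 24.6 V

Below node A the series string R2+R3 = 9.790 kΩ sits in parallel with the 45.1 kΩ load: 8.044 kΩ.
V_A = 31.8 × 8.044/(2.36 + 8.044) = 24.6 V.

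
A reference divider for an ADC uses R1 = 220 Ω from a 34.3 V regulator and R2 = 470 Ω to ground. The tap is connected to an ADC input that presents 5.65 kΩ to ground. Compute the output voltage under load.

V_out ≈ 22.8 V

The load sits in parallel with R2: R2‖R_L = (470 × 5650) / (470 + 5650) = 433.9 Ω.
V_out = 34.3 × 433.9 / (220 + 433.9) = 34.3 × 433.9/653.9 = 22.8 V.
(Unloaded it would have been 23.4 V.)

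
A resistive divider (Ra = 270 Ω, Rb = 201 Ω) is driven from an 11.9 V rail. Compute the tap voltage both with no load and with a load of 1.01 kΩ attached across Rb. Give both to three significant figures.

Open-circuit: V = 11.9 × 201/(270 + 201) = 5.08 V.
With the load, Rb becomes Rb‖R_L = 167.6 Ω, so V = 11.9 × 167.6/437.6 = 4.56 V.

Unloaded: 5.08 V; loaded: 4.56 V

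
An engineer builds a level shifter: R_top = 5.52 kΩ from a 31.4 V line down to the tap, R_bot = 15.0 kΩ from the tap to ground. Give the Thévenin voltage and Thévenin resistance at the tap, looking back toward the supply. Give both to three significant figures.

V_th is the open-circuit tap voltage: 31.4 × 15.0/(5.52 + 15.0) = 23.0 V.
With the supply zeroed, R_top and R_bot appear in parallel from the tap: R_th = R_top‖R_bot = (5.52 × 15.0)/20.52 = 4.04 kΩ.

V_th = 23.0 V, R_th = 4.04 kΩ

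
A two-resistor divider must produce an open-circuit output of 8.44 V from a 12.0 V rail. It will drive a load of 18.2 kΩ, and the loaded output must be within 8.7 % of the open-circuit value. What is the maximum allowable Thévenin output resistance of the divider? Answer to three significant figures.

R_th ≤ 1.73 kΩ

Loading drop = R_th/(R_th + R_L) ≤ 0.0870, so R_th ≤ R_L · ε/(1−ε) = 18.2 kΩ × 0.0870/0.9130 = 1.73 kΩ.
(Any R1, R2 with R2/(R1+R2) = 0.703 and R1‖R2 ≤ 1.73 kΩ will meet the spec.)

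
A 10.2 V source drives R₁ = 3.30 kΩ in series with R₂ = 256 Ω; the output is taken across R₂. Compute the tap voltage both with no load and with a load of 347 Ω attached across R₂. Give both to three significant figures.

Open-circuit: V = 10.2 × 256/(3300 + 256) = 0.734 V.
With the load, R₂ becomes R₂‖R_L = 147.3 Ω, so V = 10.2 × 147.3/3447 = 0.436 V.

Unloaded: 0.734 V; loaded: 0.436 V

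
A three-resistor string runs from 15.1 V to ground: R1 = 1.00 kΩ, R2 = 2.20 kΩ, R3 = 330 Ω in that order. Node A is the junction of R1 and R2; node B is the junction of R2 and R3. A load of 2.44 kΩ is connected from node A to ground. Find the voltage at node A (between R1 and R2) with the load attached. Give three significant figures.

Below node A the series string R2+R3 = 2530 Ω sits in parallel with the 2440 Ω load: 1242 Ω.
V_A = 15.1 × 1242/(1000 + 1242) = 8.37 V.

V ≈ 8.37 V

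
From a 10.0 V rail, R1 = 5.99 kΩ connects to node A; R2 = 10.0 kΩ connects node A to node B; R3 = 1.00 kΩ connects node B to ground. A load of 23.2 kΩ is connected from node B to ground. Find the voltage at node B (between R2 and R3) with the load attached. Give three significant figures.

V ≈ 0.566 V

At node B, R3 is in parallel with the load: R3‖R_L = 0.9587 kΩ.
Below node A the resistance is R2 + (R3‖R_L) = 10.96 kΩ, so V_A = 10.0 × 10.96/16.95 = 6.466 V.
Then V_B = V_A × (R3‖R_L)/(R2 + R3‖R_L) = 6.466 × 0.9587/10.96 = 0.566 V.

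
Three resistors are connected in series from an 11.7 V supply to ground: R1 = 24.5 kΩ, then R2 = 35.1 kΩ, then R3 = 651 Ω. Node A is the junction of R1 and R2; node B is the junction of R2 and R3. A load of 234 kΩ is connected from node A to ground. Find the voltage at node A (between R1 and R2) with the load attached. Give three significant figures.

Below node A the series string R2+R3 = 35750 Ω sits in parallel with the 234000 Ω load: 31010 Ω.
V_A = 11.7 × 31010/(24500 + 31010) = 6.54 V.

V ≈ 6.54 V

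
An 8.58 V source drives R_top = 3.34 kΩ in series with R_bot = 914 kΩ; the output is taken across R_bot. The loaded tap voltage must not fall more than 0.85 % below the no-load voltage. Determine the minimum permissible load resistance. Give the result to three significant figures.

R_L(min) ≈ 388 kΩ

Output resistance R_th = R_top‖R_bot = (3.34 × 914)/917.3 = 3.328 kΩ.
The fractional drop is R_th/(R_th + R_L); requiring this ≤ 0.00850 gives R_L ≥ R_th(1/0.00850 − 1) = 3.328 × 116.6 = 388 kΩ.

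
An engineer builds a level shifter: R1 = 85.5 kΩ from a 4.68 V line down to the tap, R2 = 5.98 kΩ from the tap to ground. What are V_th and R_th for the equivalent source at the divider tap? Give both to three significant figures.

V_th = 0.306 V, R_th = 5.59 kΩ

V_th is the open-circuit tap voltage: 4.68 × 5.98/(85.5 + 5.98) = 0.306 V.
With the supply zeroed, R1 and R2 appear in parallel from the tap: R_th = R1‖R2 = (85.5 × 5.98)/91.48 = 5.59 kΩ.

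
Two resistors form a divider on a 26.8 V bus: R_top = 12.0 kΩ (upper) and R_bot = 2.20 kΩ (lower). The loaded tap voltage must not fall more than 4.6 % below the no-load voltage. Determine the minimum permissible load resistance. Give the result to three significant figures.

R_L(min) ≈ 38.6 kΩ

Output resistance R_th = R_top‖R_bot = (12.0 × 2.20)/14.20 = 1.859 kΩ.
The fractional drop is R_th/(R_th + R_L); requiring this ≤ 0.0460 gives R_L ≥ R_th(1/0.0460 − 1) = 1.859 × 20.74 = 38.6 kΩ.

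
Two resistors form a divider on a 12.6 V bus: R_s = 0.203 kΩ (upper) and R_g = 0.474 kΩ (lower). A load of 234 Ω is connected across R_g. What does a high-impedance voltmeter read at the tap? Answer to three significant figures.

V_out ≈ 5.49 V

The load sits in parallel with R_g: R_g‖R_L = (474 × 234) / (474 + 234) = 156.7 Ω.
V_out = 12.6 × 156.7 / (203 + 156.7) = 12.6 × 156.7/359.7 = 5.49 V.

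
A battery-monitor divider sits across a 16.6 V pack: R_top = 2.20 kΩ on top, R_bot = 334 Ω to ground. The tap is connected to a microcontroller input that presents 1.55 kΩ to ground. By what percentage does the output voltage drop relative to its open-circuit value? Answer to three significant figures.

The divider's output (Thévenin) resistance is R_top‖R_bot = 290.0 Ω.
Fractional drop under load = R_th/(R_th + R_L) = 290.0 / (290.0 + 1550) = 0.1576.
So the output falls by 15.8 %.

15.8 %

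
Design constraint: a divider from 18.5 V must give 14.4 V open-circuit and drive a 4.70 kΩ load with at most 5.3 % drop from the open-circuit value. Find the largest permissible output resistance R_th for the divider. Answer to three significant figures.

Loading drop = R_th/(R_th + R_L) ≤ 0.0530, so R_th ≤ R_L · ε/(1−ε) = 4.70 kΩ × 0.0530/0.9470 = 263 Ω.

R_th ≤ 263 Ω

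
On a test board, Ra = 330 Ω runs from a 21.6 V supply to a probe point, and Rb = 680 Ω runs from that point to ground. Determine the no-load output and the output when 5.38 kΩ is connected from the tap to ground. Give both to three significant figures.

Unloaded: 14.5 V; loaded: 14.0 V

Open-circuit: V = 21.6 × 680/(330 + 680) = 14.5 V.
With the load, Rb becomes Rb‖R_L = 603.7 Ω, so V = 21.6 × 603.7/933.7 = 14.0 V.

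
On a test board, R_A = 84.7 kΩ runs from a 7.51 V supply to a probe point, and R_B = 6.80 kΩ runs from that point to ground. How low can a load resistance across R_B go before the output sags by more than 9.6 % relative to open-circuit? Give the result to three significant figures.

Output resistance R_th = R_A‖R_B = (84.7 × 6.80)/91.50 = 6.295 kΩ.
The fractional drop is R_th/(R_th + R_L); requiring this ≤ 0.0960 gives R_L ≥ R_th(1/0.0960 − 1) = 6.295 × 9.417 = 59.3 kΩ.

R_L(min) ≈ 59.3 kΩ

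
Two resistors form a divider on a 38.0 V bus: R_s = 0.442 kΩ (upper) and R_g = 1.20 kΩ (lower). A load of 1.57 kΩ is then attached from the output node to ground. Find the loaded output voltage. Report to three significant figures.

The load sits in parallel with R_g: R_g‖R_L = (1200 × 1570) / (1200 + 1570) = 680.1 Ω.
V_out = 38.0 × 680.1 / (442 + 680.1) = 38.0 × 680.1/1122 = 23.0 V.
(Unloaded it would have been 27.8 V.)

V_out ≈ 23.0 V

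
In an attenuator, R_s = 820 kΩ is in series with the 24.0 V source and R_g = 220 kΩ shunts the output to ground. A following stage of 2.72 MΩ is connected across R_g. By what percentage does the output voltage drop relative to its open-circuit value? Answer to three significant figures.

5.99 %

The divider's output (Thévenin) resistance is R_s‖R_g = 173.5 kΩ.
Fractional drop under load = R_th/(R_th + R_L) = 173.5 / (173.5 + 2720) = 0.05995.
So the output falls by 5.99 %.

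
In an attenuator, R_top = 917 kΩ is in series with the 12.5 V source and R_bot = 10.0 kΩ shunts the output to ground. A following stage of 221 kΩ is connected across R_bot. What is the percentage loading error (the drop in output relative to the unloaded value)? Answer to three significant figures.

4.28 %

The divider's output (Thévenin) resistance is R_top‖R_bot = 9.892 kΩ.
Fractional drop under load = R_th/(R_th + R_L) = 9.892 / (9.892 + 221) = 0.04284.
So the output falls by 4.28 %.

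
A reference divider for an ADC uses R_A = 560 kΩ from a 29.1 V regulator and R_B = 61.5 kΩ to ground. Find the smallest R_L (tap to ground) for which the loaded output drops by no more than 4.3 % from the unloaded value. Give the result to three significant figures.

R_L(min) ≈ 1.23 MΩ

Output resistance R_th = R_A‖R_B = (560 × 61.5)/621.5 = 55.41 kΩ.
The fractional drop is R_th/(R_th + R_L); requiring this ≤ 0.0430 gives R_L ≥ R_th(1/0.0430 − 1) = 55.41 × 22.26 = 1.23 MΩ.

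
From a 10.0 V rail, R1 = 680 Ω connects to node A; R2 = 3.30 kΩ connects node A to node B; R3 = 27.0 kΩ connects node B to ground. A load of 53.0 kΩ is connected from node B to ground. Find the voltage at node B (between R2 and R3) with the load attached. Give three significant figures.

At node B, R3 is in parallel with the load: R3‖R_L = 17890 Ω.
Below node A the resistance is R2 + (R3‖R_L) = 21190 Ω, so V_A = 10.0 × 21190/21870 = 9.689 V.
Then V_B = V_A × (R3‖R_L)/(R2 + R3‖R_L) = 9.689 × 17890/21190 = 8.18 V.

V ≈ 8.18 V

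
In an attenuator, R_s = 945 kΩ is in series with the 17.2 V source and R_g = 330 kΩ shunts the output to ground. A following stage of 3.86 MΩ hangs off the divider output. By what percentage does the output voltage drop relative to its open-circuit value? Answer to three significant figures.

5.96 %

The divider's output (Thévenin) resistance is R_s‖R_g = 244.6 kΩ.
Fractional drop under load = R_th/(R_th + R_L) = 244.6 / (244.6 + 3860) = 0.05959.
So the output falls by 5.96 %.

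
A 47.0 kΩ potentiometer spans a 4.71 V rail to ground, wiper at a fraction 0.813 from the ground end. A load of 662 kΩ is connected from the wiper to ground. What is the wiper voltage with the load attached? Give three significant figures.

The wiper splits the pot into (1−α)R = 8.789 kΩ above and αR = 38.21 kΩ below.
Lower section ‖ load = 36.13 kΩ.
V_wiper = 4.71 × 36.13/(8.789 + 36.13) = 3.79 V.

V ≈ 3.79 V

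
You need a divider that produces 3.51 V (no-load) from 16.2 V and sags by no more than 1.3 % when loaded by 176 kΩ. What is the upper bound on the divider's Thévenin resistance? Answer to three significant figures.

Loading drop = R_th/(R_th + R_L) ≤ 0.0130, so R_th ≤ R_L · ε/(1−ε) = 176 kΩ × 0.0130/0.9870 = 2.32 kΩ.

R_th ≤ 2.32 kΩ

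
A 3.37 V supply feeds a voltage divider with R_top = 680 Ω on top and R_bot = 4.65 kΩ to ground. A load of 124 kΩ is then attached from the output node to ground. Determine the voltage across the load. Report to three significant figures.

V_out ≈ 2.93 V

The load sits in parallel with R_bot: R_bot‖R_L = (4650 × 124000) / (4650 + 124000) = 4482 Ω.
V_out = 3.37 × 4482 / (680 + 4482) = 3.37 × 4482/5162 = 2.93 V.
(Unloaded it would have been 2.94 V.)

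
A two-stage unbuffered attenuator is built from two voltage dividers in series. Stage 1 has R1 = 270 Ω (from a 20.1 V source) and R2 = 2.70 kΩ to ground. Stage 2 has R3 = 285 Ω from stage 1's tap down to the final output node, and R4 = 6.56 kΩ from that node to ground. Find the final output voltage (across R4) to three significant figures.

V_out ≈ 16.9 V

Stage 2 presents R3+R4 = 6845 Ω as a load on stage 1's tap.
Stage 1's lower leg becomes R2‖(R3+R4) = 1936 Ω, so V_mid = 20.1 × 1936/2206 = 17.64 V.
Stage 2 is itself unloaded: V_out = V_mid × R4/(R3+R4) = 17.64 × 6560/6845 = 16.9 V.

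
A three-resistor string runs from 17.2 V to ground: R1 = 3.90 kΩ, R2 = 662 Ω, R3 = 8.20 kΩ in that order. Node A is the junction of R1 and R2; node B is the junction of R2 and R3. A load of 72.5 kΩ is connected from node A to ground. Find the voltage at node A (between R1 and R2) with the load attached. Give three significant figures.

V ≈ 11.5 V

Below node A the series string R2+R3 = 8862 Ω sits in parallel with the 72500 Ω load: 7897 Ω.
V_A = 17.2 × 7897/(3900 + 7897) = 11.5 V.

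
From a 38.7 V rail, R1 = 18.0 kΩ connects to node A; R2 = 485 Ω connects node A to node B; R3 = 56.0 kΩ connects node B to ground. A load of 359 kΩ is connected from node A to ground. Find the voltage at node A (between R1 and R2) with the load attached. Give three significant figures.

V ≈ 28.3 V

Below node A the series string R2+R3 = 56480 Ω sits in parallel with the 359000 Ω load: 48810 Ω.
V_A = 38.7 × 48810/(18000 + 48810) = 28.3 V.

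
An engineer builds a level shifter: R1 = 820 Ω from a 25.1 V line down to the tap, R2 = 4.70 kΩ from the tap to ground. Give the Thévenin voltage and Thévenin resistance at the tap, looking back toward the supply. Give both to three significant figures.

V_th is the open-circuit tap voltage: 25.1 × 4700/(820 + 4700) = 21.4 V.
With the supply zeroed, R1 and R2 appear in parallel from the tap: R_th = R1‖R2 = (820 × 4700)/5520 = 698 Ω.

V_th = 21.4 V, R_th = 698 Ω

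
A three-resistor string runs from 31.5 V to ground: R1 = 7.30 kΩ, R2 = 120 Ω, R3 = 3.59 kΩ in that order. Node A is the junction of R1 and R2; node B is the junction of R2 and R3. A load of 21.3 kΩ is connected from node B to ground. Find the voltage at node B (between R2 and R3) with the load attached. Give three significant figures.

At node B, R3 is in parallel with the load: R3‖R_L = 3072 Ω.
Below node A the resistance is R2 + (R3‖R_L) = 3192 Ω, so V_A = 31.5 × 3192/10490 = 9.584 V.
Then V_B = V_A × (R3‖R_L)/(R2 + R3‖R_L) = 9.584 × 3072/3192 = 9.22 V.

V ≈ 9.22 V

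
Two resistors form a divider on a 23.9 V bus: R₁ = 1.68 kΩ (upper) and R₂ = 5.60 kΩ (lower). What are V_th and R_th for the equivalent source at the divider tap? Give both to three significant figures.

V_th = 18.4 V, R_th = 1.29 kΩ

V_th is the open-circuit tap voltage: 23.9 × 5.60/(1.68 + 5.60) = 18.4 V.
With the supply zeroed, R₁ and R₂ appear in parallel from the tap: R_th = R₁‖R₂ = (1.68 × 5.60)/7.280 = 1.29 kΩ.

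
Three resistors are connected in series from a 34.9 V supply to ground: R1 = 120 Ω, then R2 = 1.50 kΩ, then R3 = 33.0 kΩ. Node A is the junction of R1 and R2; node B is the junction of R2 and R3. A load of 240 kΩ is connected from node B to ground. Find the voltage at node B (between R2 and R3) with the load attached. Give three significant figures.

V ≈ 33.1 V

At node B, R3 is in parallel with the load: R3‖R_L = 29010 Ω.
Below node A the resistance is R2 + (R3‖R_L) = 30510 Ω, so V_A = 34.9 × 30510/30630 = 34.76 V.
Then V_B = V_A × (R3‖R_L)/(R2 + R3‖R_L) = 34.76 × 29010/30510 = 33.1 V.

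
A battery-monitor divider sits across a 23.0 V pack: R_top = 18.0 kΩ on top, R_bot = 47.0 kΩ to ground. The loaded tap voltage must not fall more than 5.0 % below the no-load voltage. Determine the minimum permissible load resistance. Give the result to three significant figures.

R_L(min) ≈ 247 kΩ

Output resistance R_th = R_top‖R_bot = (18.0 × 47.0)/65.00 = 13.02 kΩ.
The fractional drop is R_th/(R_th + R_L); requiring this ≤ 0.0500 gives R_L ≥ R_th(1/0.0500 − 1) = 13.02 × 19.00 = 247 kΩ.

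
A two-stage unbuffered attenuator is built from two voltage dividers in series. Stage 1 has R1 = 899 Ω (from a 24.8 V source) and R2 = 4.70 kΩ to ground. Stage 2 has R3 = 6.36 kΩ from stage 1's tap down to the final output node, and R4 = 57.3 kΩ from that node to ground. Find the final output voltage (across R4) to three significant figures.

Stage 2 presents R3+R4 = 63660 Ω as a load on stage 1's tap.
Stage 1's lower leg becomes R2‖(R3+R4) = 4377 Ω, so V_mid = 24.8 × 4377/5276 = 20.57 V.
Stage 2 is itself unloaded: V_out = V_mid × R4/(R3+R4) = 20.57 × 57300/63660 = 18.5 V.

V_out ≈ 18.5 V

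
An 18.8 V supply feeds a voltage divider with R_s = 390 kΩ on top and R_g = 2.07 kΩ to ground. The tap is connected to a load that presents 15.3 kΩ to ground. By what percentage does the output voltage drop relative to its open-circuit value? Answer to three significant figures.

Unloaded V = 18.8 × 2.07/392.1 = 0.099258 V.
Loaded: R_g‖R_L = 1.823 kΩ, giving V = 18.8 × 1.823/391.8 = 0.087484 V.
Drop = (0.099258 − 0.087484) / 0.099258 = 11.9 %.

11.9 %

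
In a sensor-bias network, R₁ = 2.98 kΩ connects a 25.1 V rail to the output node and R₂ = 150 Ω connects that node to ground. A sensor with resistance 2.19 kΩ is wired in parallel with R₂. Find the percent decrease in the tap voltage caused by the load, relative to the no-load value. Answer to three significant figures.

6.12 %

The divider's output (Thévenin) resistance is R₁‖R₂ = 142.8 Ω.
Fractional drop under load = R_th/(R_th + R_L) = 142.8 / (142.8 + 2190) = 0.06122.
So the output falls by 6.12 %.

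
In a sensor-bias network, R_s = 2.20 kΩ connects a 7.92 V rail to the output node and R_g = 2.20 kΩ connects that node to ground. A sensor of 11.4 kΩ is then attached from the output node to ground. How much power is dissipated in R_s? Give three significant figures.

P ≈ 8.44 mW

Total resistance from the source is R_s + (R_g‖R_L) = 4.044 kΩ, so I = 7.92/4.044 kΩ = 1.958 mA.
P = I²·R_s = (1.958 mA)² × 2.20 kΩ = 8.44 mW.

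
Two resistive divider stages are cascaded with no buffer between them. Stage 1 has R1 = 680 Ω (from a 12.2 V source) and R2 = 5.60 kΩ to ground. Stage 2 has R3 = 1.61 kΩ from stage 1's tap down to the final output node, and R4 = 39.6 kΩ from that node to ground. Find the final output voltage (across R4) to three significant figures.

V_out ≈ 10.3 V

Stage 2 presents R3+R4 = 41210 Ω as a load on stage 1's tap.
Stage 1's lower leg becomes R2‖(R3+R4) = 4930 Ω, so V_mid = 12.2 × 4930/5610 = 10.72 V.
Stage 2 is itself unloaded: V_out = V_mid × R4/(R3+R4) = 10.72 × 39600/41210 = 10.3 V.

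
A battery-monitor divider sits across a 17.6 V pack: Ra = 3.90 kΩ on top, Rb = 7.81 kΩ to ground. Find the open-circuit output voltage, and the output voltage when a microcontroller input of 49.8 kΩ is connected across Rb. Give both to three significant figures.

Open-circuit: V = 17.6 × 7.81/(3.90 + 7.81) = 11.7 V.
With the load, Rb becomes Rb‖R_L = 6.751 kΩ, so V = 17.6 × 6.751/10.65 = 11.2 V.

Unloaded: 11.7 V; loaded: 11.2 V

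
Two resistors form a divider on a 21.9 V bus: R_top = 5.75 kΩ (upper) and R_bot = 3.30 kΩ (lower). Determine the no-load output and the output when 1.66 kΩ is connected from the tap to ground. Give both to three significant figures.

Unloaded: 7.99 V; loaded: 3.53 V

Open-circuit: V = 21.9 × 3.30/(5.75 + 3.30) = 7.99 V.
With the load, R_bot becomes R_bot‖R_L = 1.104 kΩ, so V = 21.9 × 1.104/6.854 = 3.53 V.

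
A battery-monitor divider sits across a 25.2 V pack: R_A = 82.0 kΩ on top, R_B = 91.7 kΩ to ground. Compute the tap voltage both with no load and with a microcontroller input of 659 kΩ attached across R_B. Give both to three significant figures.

Open-circuit: V = 25.2 × 91.7/(82.0 + 91.7) = 13.3 V.
With the load, R_B becomes R_B‖R_L = 80.50 kΩ, so V = 25.2 × 80.50/162.5 = 12.5 V.

Unloaded: 13.3 V; loaded: 12.5 V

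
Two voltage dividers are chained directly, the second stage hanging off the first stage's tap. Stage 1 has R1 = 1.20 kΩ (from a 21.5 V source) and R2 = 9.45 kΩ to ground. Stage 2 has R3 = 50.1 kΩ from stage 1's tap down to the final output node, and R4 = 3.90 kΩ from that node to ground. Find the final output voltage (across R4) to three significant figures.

V_out ≈ 1.35 V

Stage 2 presents R3+R4 = 54.00 kΩ as a load on stage 1's tap.
Stage 1's lower leg becomes R2‖(R3+R4) = 8.043 kΩ, so V_mid = 21.5 × 8.043/9.243 = 18.71 V.
Stage 2 is itself unloaded: V_out = V_mid × R4/(R3+R4) = 18.71 × 3.90/54.00 = 1.35 V.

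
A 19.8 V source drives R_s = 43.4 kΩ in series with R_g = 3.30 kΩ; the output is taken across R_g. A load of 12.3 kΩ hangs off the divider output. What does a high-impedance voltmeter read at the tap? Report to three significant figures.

The load sits in parallel with R_g: R_g‖R_L = (3.30 × 12.3) / (3.30 + 12.3) = 2.602 kΩ.
V_out = 19.8 × 2.602 / (43.4 + 2.602) = 19.8 × 2.602/46.00 = 1.12 V.

V_out ≈ 1.12 V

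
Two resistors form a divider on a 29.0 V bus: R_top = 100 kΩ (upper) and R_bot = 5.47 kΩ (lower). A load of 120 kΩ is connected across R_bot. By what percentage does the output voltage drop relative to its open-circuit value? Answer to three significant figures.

4.14 %

The divider's output (Thévenin) resistance is R_top‖R_bot = 5.186 kΩ.
Fractional drop under load = R_th/(R_th + R_L) = 5.186 / (5.186 + 120) = 0.04143.
So the output falls by 4.14 %.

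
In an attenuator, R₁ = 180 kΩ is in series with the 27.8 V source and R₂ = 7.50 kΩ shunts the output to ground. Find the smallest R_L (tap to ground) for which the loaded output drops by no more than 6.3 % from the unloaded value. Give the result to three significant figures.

Output resistance R_th = R₁‖R₂ = (180 × 7.50)/187.5 = 7.200 kΩ.
The fractional drop is R_th/(R_th + R_L); requiring this ≤ 0.0630 gives R_L ≥ R_th(1/0.0630 − 1) = 7.200 × 14.87 = 107 kΩ.

R_L(min) ≈ 107 kΩ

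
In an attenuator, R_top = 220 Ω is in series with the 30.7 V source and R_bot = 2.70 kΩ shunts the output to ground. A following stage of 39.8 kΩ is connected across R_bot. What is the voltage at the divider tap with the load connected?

V_out ≈ 28.2 V

The load sits in parallel with R_bot: R_bot‖R_L = (2700 × 39800) / (2700 + 39800) = 2528 Ω.
V_out = 30.7 × 2528 / (220 + 2528) = 30.7 × 2528/2748 = 28.2 V.
(Unloaded it would have been 28.4 V.)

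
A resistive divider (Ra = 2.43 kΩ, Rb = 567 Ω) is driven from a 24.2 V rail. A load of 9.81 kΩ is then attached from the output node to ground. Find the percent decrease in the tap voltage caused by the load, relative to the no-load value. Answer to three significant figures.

The divider's output (Thévenin) resistance is Ra‖Rb = 459.7 Ω.
Fractional drop under load = R_th/(R_th + R_L) = 459.7 / (459.7 + 9810) = 0.04477.
So the output falls by 4.48 %.

4.48 %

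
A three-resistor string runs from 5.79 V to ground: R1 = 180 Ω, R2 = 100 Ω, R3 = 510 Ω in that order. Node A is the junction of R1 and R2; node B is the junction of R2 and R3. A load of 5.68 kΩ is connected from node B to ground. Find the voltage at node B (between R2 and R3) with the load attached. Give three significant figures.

At node B, R3 is in parallel with the load: R3‖R_L = 468.0 Ω.
Below node A the resistance is R2 + (R3‖R_L) = 568.0 Ω, so V_A = 5.79 × 568.0/748.0 = 4.397 V.
Then V_B = V_A × (R3‖R_L)/(R2 + R3‖R_L) = 4.397 × 468.0/568.0 = 3.62 V.

V ≈ 3.62 V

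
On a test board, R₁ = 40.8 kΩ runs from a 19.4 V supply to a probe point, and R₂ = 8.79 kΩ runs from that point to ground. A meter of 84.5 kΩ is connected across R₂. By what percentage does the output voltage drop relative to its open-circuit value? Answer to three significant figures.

7.88 %

The divider's output (Thévenin) resistance is R₁‖R₂ = 7.232 kΩ.
Fractional drop under load = R_th/(R_th + R_L) = 7.232 / (7.232 + 84.5) = 0.07884.
So the output falls by 7.88 %.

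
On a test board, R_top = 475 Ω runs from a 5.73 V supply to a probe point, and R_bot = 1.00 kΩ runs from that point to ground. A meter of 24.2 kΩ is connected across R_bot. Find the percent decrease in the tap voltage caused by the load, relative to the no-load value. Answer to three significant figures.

The divider's output (Thévenin) resistance is R_top‖R_bot = 322.0 Ω.
Fractional drop under load = R_th/(R_th + R_L) = 322.0 / (322.0 + 24200) = 0.01313.
So the output falls by 1.31 %.

1.31 %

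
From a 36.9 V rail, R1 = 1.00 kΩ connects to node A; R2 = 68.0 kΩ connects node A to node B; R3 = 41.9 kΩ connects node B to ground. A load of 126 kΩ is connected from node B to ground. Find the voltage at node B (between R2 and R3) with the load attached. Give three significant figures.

At node B, R3 is in parallel with the load: R3‖R_L = 31.44 kΩ.
Below node A the resistance is R2 + (R3‖R_L) = 99.44 kΩ, so V_A = 36.9 × 99.44/100.4 = 36.53 V.
Then V_B = V_A × (R3‖R_L)/(R2 + R3‖R_L) = 36.53 × 31.44/99.44 = 11.6 V.

V ≈ 11.6 V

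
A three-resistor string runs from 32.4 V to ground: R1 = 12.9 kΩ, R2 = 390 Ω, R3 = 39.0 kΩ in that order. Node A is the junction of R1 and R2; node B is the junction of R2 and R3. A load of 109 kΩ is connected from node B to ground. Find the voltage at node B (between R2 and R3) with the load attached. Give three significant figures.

V ≈ 22.2 V

At node B, R3 is in parallel with the load: R3‖R_L = 28720 Ω.
Below node A the resistance is R2 + (R3‖R_L) = 29110 Ω, so V_A = 32.4 × 29110/42010 = 22.45 V.
Then V_B = V_A × (R3‖R_L)/(R2 + R3‖R_L) = 22.45 × 28720/29110 = 22.2 V.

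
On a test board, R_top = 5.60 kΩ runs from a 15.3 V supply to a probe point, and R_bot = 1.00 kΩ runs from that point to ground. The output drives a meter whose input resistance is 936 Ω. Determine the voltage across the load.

The load sits in parallel with R_bot: R_bot‖R_L = (1000 × 936) / (1000 + 936) = 483.5 Ω.
V_out = 15.3 × 483.5 / (5600 + 483.5) = 15.3 × 483.5/6083 = 1.22 V.

V_out ≈ 1.22 V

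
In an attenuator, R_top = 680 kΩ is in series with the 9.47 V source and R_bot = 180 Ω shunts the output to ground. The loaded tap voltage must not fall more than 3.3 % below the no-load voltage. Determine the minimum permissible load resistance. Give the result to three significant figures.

R_L(min) ≈ 5.27 kΩ

Output resistance R_th = R_top‖R_bot = (680000 × 180)/680200 = 180.0 Ω.
The fractional drop is R_th/(R_th + R_L); requiring this ≤ 0.0330 gives R_L ≥ R_th(1/0.0330 − 1) = 180.0 × 29.30 = 5.27 kΩ.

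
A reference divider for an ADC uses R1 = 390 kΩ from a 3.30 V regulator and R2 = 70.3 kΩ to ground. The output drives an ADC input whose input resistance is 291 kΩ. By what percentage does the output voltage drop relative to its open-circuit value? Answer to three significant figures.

Unloaded V = 3.30 × 70.3/460.3 = 0.5040 V.
Loaded: R2‖R_L = 56.62 kΩ, giving V = 3.30 × 56.62/446.6 = 0.4184 V.
Drop = (0.5040 − 0.4184) / 0.5040 = 17.0 %.

17.0 %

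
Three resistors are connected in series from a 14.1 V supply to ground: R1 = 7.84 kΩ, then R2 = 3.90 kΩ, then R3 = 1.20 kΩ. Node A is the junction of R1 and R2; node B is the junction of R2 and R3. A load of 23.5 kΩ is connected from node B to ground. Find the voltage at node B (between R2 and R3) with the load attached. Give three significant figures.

At node B, R3 is in parallel with the load: R3‖R_L = 1.142 kΩ.
Below node A the resistance is R2 + (R3‖R_L) = 5.042 kΩ, so V_A = 14.1 × 5.042/12.88 = 5.519 V.
Then V_B = V_A × (R3‖R_L)/(R2 + R3‖R_L) = 5.519 × 1.142/5.042 = 1.25 V.

V ≈ 1.25 V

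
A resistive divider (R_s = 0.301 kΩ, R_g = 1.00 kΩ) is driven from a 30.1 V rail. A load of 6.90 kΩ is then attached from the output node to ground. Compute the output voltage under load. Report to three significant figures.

The load sits in parallel with R_g: R_g‖R_L = (1000 × 6900) / (1000 + 6900) = 873.4 Ω.
V_out = 30.1 × 873.4 / (301 + 873.4) = 30.1 × 873.4/1174 = 22.4 V.
(Unloaded it would have been 23.1 V.)

V_out ≈ 22.4 V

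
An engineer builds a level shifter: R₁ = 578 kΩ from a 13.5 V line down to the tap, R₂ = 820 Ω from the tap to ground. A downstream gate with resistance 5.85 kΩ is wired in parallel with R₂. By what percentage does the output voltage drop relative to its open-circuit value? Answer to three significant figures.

The divider's output (Thévenin) resistance is R₁‖R₂ = 818.8 Ω.
Fractional drop under load = R_th/(R_th + R_L) = 818.8 / (818.8 + 5850) = 0.1228.
So the output falls by 12.3 %.

12.3 %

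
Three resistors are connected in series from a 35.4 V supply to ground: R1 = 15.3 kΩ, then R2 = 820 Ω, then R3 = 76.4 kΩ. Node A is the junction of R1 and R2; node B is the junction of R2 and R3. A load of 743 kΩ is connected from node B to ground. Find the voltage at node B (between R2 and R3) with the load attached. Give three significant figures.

At node B, R3 is in parallel with the load: R3‖R_L = 69280 Ω.
Below node A the resistance is R2 + (R3‖R_L) = 70100 Ω, so V_A = 35.4 × 70100/85400 = 29.06 V.
Then V_B = V_A × (R3‖R_L)/(R2 + R3‖R_L) = 29.06 × 69280/70100 = 28.7 V.

V ≈ 28.7 V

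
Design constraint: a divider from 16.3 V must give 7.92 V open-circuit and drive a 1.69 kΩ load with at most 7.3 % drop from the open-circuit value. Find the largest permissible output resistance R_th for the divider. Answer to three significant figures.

Loading drop = R_th/(R_th + R_L) ≤ 0.0730, so R_th ≤ R_L · ε/(1−ε) = 1.69 kΩ × 0.0730/0.9270 = 133 Ω.
(Any R1, R2 with R2/(R1+R2) = 0.486 and R1‖R2 ≤ 133 Ω will meet the spec.)

R_th ≤ 133 Ω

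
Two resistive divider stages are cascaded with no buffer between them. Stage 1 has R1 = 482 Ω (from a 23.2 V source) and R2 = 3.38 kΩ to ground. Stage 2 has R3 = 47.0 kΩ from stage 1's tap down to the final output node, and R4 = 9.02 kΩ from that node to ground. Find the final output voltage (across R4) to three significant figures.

V_out ≈ 3.24 V

Stage 2 presents R3+R4 = 56020 Ω as a load on stage 1's tap.
Stage 1's lower leg becomes R2‖(R3+R4) = 3188 Ω, so V_mid = 23.2 × 3188/3670 = 20.15 V.
Stage 2 is itself unloaded: V_out = V_mid × R4/(R3+R4) = 20.15 × 9020/56020 = 3.24 V.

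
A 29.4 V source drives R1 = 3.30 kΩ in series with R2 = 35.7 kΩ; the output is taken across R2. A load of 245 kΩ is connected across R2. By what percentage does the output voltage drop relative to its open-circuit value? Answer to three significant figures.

1.22 %

The divider's output (Thévenin) resistance is R1‖R2 = 3.021 kΩ.
Fractional drop under load = R_th/(R_th + R_L) = 3.021 / (3.021 + 245) = 0.01218.
So the output falls by 1.22 %.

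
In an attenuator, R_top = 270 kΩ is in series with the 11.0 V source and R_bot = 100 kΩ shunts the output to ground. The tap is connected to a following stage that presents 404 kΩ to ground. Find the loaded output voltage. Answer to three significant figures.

V_out ≈ 2.52 V

The load sits in parallel with R_bot: R_bot‖R_L = (100 × 404) / (100 + 404) = 80.16 kΩ.
V_out = 11.0 × 80.16 / (270 + 80.16) = 11.0 × 80.16/350.2 = 2.52 V.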